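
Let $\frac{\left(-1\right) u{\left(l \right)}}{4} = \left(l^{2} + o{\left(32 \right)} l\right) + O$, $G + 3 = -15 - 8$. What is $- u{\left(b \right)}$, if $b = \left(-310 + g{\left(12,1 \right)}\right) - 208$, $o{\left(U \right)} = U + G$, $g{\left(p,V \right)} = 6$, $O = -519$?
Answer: $1034212$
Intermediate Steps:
$G = -26$ ($G = -3 - 23 = -26$)
$o{\left(U \right)} = -26 + U$ ($o{\left(U \right)} = U - 26 = -26 + U$)
$b = -512$ ($b = \left(-310 + 6\right) - 208 = -304 - 208 = -512$)
$u{\left(l \right)} = 2076 - 24 l - 4 l^{2}$ ($u{\left(l \right)} = - 4 \left(\left(l^{2} + \left(-26 + 32\right) l\right) - 519\right) = - 4 \left(\left(l^{2} + 6 l\right) - 519\right) = - 4 \left(-519 + l^{2} + 6 l\right) = 2076 - 24 l - 4 l^{2}$)
$- u{\left(b \right)} = - (2076 - -12288 - 4 \left(-512\right)^{2}) = - (2076 + 12288 - 1048576) = \left(-1\right) \left(-1034212\right) = 1034212$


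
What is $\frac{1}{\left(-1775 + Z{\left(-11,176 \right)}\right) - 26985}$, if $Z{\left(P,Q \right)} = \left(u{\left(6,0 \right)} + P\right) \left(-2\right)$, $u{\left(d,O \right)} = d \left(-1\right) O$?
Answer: $- \frac{1}{28738} \approx -3.4797 \cdot 10^{-5}$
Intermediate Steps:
$u{\left(d,O \right)} = - O d$ ($u{\left(d,O \right)} = - d O = - O d$)
$Z{\left(P,Q \right)} = - 2 P$ ($Z{\left(P,Q \right)} = \left(\left(-1\right) 0 \cdot 6 + P\right) \left(-2\right) = \left(0 + P\right) \left(-2\right) = P \left(-2\right) = - 2 P$)
$\frac{1}{\left(-1775 + Z{\left(-11,176 \right)}\right) - 26985} = \frac{1}{\left(-1775 - -22\right) - 26985} = \frac{1}{\left(-1775 + 22\right) - 26985} = \frac{1}{-1753 - 26985} = \frac{1}{-28738} = - \frac{1}{28738}$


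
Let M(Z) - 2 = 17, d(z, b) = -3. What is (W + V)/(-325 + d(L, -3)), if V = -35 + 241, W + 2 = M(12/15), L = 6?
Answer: -223/328 ≈ -0.67988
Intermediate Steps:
M(Z) = 19 (M(Z) = 2 + 17 = 19)
W = 17 (W = -2 + 19 = 17)
V = 206
(W + V)/(-325 + d(L, -3)) = (17 + 206)/(-325 - 3) = 223/(-328) = 223*(-1/328) = -223/328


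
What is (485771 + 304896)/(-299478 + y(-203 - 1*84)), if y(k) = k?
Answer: -790667/299765 ≈ -2.6376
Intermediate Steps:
(485771 + 304896)/(-299478 + y(-203 - 1*84)) = (485771 + 304896)/(-299478 + (-203 - 1*84)) = 790667/(-299478 + (-203 - 84)) = 790667/(-299478 - 287) = 790667/(-299765) = 790667*(-1/299765) = -790667/299765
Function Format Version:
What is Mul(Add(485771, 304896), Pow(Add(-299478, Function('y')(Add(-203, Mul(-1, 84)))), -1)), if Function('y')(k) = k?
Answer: Rational(-790667, 299765) ≈ -2.6376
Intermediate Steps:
Mul(Add(485771, 304896), Pow(Add(-299478, Function('y')(Add(-203, Mul(-1, 84)))), -1)) = Mul(Add(485771, 304896), Pow(Add(-299478, Add(-203, Mul(-1, 84))), -1)) = Mul(790667, Pow(Add(-299478, Add(-203, -84)), -1)) = Mul(790667, Pow(Add(-299478, -287), -1)) = Mul(790667, Pow(-299765, -1)) = Mul(790667, Rational(-1, 299765)) = Rational(-790667, 299765)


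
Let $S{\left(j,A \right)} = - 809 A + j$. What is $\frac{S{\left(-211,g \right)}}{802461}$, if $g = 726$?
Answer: $- \frac{587545}{802461} \approx -0.73218$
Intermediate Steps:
$S{\left(j,A \right)} = j - 809 A$
$\frac{S{\left(-211,g \right)}}{802461} = \frac{-211 - 587334}{802461} = \left(-211 - 587334\right) \frac{1}{802461} = \left(-587545\right) \frac{1}{802461} = - \frac{587545}{802461}$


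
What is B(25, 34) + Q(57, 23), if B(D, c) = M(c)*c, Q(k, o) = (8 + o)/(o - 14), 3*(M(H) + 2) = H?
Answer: 2887/9 ≈ 320.78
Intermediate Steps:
M(H) = -2 + H/3
Q(k, o) = (8 + o)/(-14 + o)
B(D, c) = c*(-2 + c/3) (B(D, c) = (-2 + c/3)*c = c*(-2 + c/3))
B(25, 34) + Q(57, 23) = (⅓)*34*(-6 + 34) + (8 + 23)/(-14 + 23) = (⅓)*34*28 + 31/9 = 952/3 + (⅑)*31 = 952/3 + 31/9 = 2887/9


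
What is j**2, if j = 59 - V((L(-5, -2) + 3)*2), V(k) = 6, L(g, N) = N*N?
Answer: 2809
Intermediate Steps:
L(g, N) = N**2
j = 53 (j = 59 - 1*6 = 59 - 6 = 53)
j**2 = 53**2 = 2809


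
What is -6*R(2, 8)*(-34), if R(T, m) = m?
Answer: 1632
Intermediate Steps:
-6*R(2, 8)*(-34) = -6*8*(-34) = -48*(-34) = 1632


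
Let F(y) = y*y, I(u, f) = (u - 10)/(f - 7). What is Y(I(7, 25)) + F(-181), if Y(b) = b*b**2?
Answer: 7076375/216 ≈ 32761.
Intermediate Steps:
I(u, f) = (-10 + u)/(-7 + f)
F(y) = y**2
Y(b) = b**3
Y(I(7, 25)) + F(-181) = ((-10 + 7)/(-7 + 25))**3 + (-181)**2 = (-3/18)**3 + 32761 = ((1/18)*(-3))**3 + 32761 = (-1/6)**3 + 32761 = -1/216 + 32761 = 7076375/216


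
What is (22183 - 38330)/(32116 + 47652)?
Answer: -16147/79768 ≈ -0.20242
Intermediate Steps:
(22183 - 38330)/(32116 + 47652) = -16147/79768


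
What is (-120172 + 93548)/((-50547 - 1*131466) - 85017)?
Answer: 13312/133515 ≈ 0.099704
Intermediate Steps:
(-120172 + 93548)/((-50547 - 1*131466) - 85017) = -26624/((-50547 - 131466) - 85017) = -26624/(-182013 - 85017) = -26624/(-267030) = -26624*(-1/267030) = 13312/133515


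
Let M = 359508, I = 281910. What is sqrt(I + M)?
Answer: sqrt(641418) ≈ 800.89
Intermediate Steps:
sqrt(I + M) = sqrt(281910 + 359508) = sqrt(641418)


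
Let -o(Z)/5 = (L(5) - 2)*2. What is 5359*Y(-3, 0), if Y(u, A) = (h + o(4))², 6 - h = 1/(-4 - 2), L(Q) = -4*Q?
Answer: 9868325191/36 ≈ 2.7412e+8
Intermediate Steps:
h = 37/6 (h = 6 - 1/(-4 - 2) = 6 - 1/(-6) = 6 - 1*(-⅙) = 6 + ⅙ = 37/6 ≈ 6.1667)
o(Z) = 220 (o(Z) = -5*(-4*5 - 2)*2 = -5*(-20 - 2)*2 = -(-110)*2 = -5*(-44) = 220)
Y(u, A) = 1841449/36 (Y(u, A) = (37/6 + 220)² = (1357/6)² = 1841449/36)
5359*Y(-3, 0) = 5359*(1841449/36) = 9868325191/36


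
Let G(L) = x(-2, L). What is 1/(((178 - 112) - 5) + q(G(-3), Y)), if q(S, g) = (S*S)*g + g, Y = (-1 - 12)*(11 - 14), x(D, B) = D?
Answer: 1/256 ≈ 0.0039063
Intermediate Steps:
G(L) = -2
Y = 39 (Y = -13*(-3) = 39)
q(S, g) = g + g*S² (q(S, g) = S²*g + g = g*S² + g = g + g*S²)
1/(((178 - 112) - 5) + q(G(-3), Y)) = 1/(((178 - 112) - 5) + 39*(1 + (-2)²)) = 1/((66 - 5) + 39*(1 + 4)) = 1/(61 + 39*5) = 1/(61 + 195) = 1/256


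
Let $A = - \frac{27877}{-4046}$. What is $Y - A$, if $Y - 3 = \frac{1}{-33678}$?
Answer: $- \frac{132515522}{34065297} \approx -3.89$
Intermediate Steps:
$A = \frac{27877}{4046}$ ($A = \left(-27877\right) \left(- \frac{1}{4046}\right) = \frac{27877}{4046} \approx 6.89$)
$Y = \frac{101033}{33678}$ ($Y = 3 + \frac{1}{-33678} = 3 - \frac{1}{33678} = \frac{101033}{33678} \approx 3.0$)
$Y - A = \frac{101033}{33678} - \frac{27877}{4046} = - \frac{132515522}{34065297}$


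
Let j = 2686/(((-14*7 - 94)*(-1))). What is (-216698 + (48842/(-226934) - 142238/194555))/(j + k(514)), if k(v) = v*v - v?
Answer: -459240310261625376/558839025882420775 ≈ -0.82178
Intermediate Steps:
k(v) = v**2 - v
j = 1343/96 (j = 2686/(((-98 - 94)*(-1))) = 2686/((-192*(-1))) = 2686/192 = 2686*(1/192) = 1343/96 ≈ 13.990)
(-216698 + (48842/(-226934) - 142238/194555))/(j + k(514)) = (-216698 + (48842/(-226934) - 142238/194555))/(1343/96 + 514*(-1 + 514)) = (-216698 + (48842*(-1/226934) - 142238*1/194555))/(1343/96 + 514*513) = (-216698 + (-24421/113467 - 142238/194555))/(1343/96 + 263682) = (-216698 - 20890546801/22075572185)/(25314815/96) = -4783753231891931/22075572185*96/25314815 = -459240310261625376/558839025882420775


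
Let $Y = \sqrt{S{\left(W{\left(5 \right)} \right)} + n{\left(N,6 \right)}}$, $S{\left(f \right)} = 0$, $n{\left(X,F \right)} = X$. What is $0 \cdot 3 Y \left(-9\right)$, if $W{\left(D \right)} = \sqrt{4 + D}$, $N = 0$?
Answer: $0$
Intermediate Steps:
$Y = 0$ ($Y = \sqrt{0 + 0} = \sqrt{0} = 0$)
$0 \cdot 3 Y \left(-9\right) = 0 \cdot 3 \cdot 0 \left(-9\right) = 0 \cdot 0 \left(-9\right) = 0 \left(-9\right) = 0$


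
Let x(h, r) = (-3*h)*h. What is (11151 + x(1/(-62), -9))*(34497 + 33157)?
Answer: 1449975445707/1922 ≈ 7.5441e+8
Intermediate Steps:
x(h, r) = -3*h²
(11151 + x(1/(-62), -9))*(34497 + 33157) = (11151 - 3*(1/(-62))²)*(34497 + 33157) = (11151 - 3*(-1/62)²)*67654 = (11151 - 3*1/3844)*67654 = (11151 - 3/3844)*67654 = (42864441/3844)*67654 = 1449975445707/1922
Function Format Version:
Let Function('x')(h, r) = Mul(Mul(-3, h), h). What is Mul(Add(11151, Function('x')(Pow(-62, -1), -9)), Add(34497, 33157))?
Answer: Rational(1449975445707, 1922) ≈ 7.5441e+8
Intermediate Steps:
Function('x')(h, r) = Mul(-3, Pow(h, 2))
Mul(Add(11151, Function('x')(Pow(-62, -1), -9)), Add(34497, 33157)) = Mul(Add(11151, Mul(-3, Pow(Pow(-62, -1), 2))), Add(34497, 33157)) = Mul(Add(11151, Mul(-3, Pow(Rational(-1, 62), 2))), 67654) = Mul(Add(11151, Mul(-3, Rational(1, 3844))), 67654) = Mul(Add(11151, Rational(-3, 3844)), 67654) = Mul(Rational(42864441, 3844), 67654) = Rational(1449975445707, 1922)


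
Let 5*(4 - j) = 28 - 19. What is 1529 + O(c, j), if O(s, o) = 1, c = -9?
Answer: 1530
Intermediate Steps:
j = 11/5 (j = 4 - (28 - 19)/5 = 4 - ⅕*9 = 4 - 9/5 = 11/5 ≈ 2.2000)
1529 + O(c, j) = 1529 + 1 = 1530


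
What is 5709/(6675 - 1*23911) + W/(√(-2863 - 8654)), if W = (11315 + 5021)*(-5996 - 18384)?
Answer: -5709/17236 + 398271680*I*√11517/11517 ≈ -0.33123 + 3.7112e+6*I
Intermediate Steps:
W = -398271680 (W = 16336*(-24380) = -398271680)
5709/(6675 - 1*23911) + W/(√(-2863 - 8654)) = 5709/(6675 - 1*23911) - 398271680/√(-2863 - 8654) = 5709/(6675 - 23911) - 398271680*(-I*√11517/11517) = 5709/(-17236) - 398271680*(-I*√11517/11517) = 5709*(-1/17236) - (-398271680)*I*√11517/11517 = -5709/17236 + 398271680*I*√11517/11517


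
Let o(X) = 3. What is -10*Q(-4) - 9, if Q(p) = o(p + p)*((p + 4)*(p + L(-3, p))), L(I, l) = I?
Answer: -9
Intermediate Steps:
Q(p) = 3*(-3 + p)*(4 + p) (Q(p) = 3*((p + 4)*(p - 3)) = 3*((4 + p)*(-3 + p)) = 3*((-3 + p)*(4 + p)) = 3*(-3 + p)*(4 + p))
-10*Q(-4) - 9 = -10*(-36 + 3*(-4) + 3*(-4)**2) - 9 = -10*(-36 - 12 + 3*16) - 9 = -10*(-36 - 12 + 48) - 9 = -10*0 - 9 = 0 - 9 = -9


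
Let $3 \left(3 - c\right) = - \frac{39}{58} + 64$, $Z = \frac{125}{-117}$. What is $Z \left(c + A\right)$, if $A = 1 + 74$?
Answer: $- \frac{1237375}{20358} \approx -60.781$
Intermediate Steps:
$Z = - \frac{125}{117}$ ($Z = 125 \left(- \frac{1}{117}\right) = - \frac{125}{117} \approx -1.0684$)
$c = - \frac{3151}{174}$ ($c = 3 - \frac{- \frac{39}{58} + 64}{3} = 3 - \frac{3673}{174} = - \frac{3151}{174} \approx -18.109$)
$A = 75$
$Z \left(c + A\right) = - \frac{125 \left(- \frac{3151}{174} + 75\right)}{117} = \left(- \frac{125}{117}\right) \frac{9899}{174} = - \frac{1237375}{20358}$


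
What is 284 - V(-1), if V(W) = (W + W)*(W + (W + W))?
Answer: 278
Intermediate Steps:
V(W) = 6*W² (V(W) = (2*W)*(W + 2*W) = (2*W)*(3*W) = 6*W²)
284 - V(-1) = 284 - 6*(-1)² = 284 - 6 = 278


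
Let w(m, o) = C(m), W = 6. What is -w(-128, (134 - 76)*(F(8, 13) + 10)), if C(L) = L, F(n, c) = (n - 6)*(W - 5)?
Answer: 128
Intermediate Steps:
F(n, c) = -6 + n (F(n, c) = (n - 6)*(6 - 5) = (-6 + n)*1 = -6 + n)
w(m, o) = m
-w(-128, (134 - 76)*(F(8, 13) + 10)) = -1*(-128) = 128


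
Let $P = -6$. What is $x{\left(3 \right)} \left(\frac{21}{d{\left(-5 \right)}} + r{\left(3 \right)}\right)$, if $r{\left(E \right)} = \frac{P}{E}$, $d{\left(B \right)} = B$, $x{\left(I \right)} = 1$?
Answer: $- \frac{31}{5} \approx -6.2$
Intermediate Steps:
$r{\left(E \right)} = - \frac{6}{E}$
$x{\left(3 \right)} \left(\frac{21}{d{\left(-5 \right)}} + r{\left(3 \right)}\right) = 1 \left(\frac{21}{-5} - \frac{6}{3}\right) = 1 \left(21 \left(- \frac{1}{5}\right) - 2\right) = 1 \left(- \frac{21}{5} - 2\right) = 1 \left(- \frac{31}{5}\right) = - \frac{31}{5}$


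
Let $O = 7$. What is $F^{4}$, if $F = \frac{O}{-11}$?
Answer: $\frac{2401}{14641} \approx 0.16399$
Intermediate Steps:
$F = - \frac{7}{11}$ ($F = \frac{7}{-11} = 7 \left(- \frac{1}{11}\right) = - \frac{7}{11} \approx -0.63636$)
$F^{4} = \left(- \frac{7}{11}\right)^{4} = \frac{2401}{14641}$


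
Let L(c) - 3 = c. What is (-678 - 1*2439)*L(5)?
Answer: -24936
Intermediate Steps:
L(c) = 3 + c
(-678 - 1*2439)*L(5) = (-678 - 1*2439)*(3 + 5) = (-678 - 2439)*8 = -3117*8 = -24936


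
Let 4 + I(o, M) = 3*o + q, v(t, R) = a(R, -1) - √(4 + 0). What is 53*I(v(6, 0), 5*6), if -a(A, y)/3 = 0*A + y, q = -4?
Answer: -265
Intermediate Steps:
a(A, y) = -3*y (a(A, y) = -3*(0*A + y) = -3*(0 + y) = -3*y)
v(t, R) = 1 (v(t, R) = -3*(-1) - √(4 + 0) = 3 - √4 = 3 - 1*2 = 3 - 2 = 1)
I(o, M) = -8 + 3*o (I(o, M) = -4 + (3*o - 4) = -4 + (-4 + 3*o) = -8 + 3*o)
53*I(v(6, 0), 5*6) = 53*(-8 + 3*1) = 53*(-8 + 3) = 53*(-5) = -265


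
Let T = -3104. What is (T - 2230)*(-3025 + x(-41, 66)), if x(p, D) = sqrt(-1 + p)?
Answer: 16135350 - 5334*I*sqrt(42) ≈ 1.6135e+7 - 34568.0*I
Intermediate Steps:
(T - 2230)*(-3025 + x(-41, 66)) = (-3104 - 2230)*(-3025 + sqrt(-1 - 41)) = -5334*(-3025 + sqrt(-42)) = -5334*(-3025 + I*sqrt(42)) = 16135350 - 5334*I*sqrt(42)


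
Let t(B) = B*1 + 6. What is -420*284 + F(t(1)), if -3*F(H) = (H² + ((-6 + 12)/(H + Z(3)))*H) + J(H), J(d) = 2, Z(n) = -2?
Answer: -596499/5 ≈ -1.1930e+5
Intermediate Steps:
t(B) = 6 + B (t(B) = B + 6 = 6 + B)
F(H) = -⅔ - H²/3 - 2*H/(-2 + H) (F(H) = -((H² + ((-6 + 12)/(H - 2))*H) + 2)/3 = -((H² + (6/(-2 + H))*H) + 2)/3 = -((H² + 6*H/(-2 + H)) + 2)/3 = -(2 + H² + 6*H/(-2 + H))/3 = -⅔ - H²/3 - 2*H/(-2 + H))
-420*284 + F(t(1)) = -420*284 + (4 - (6 + 1)³ - 8*(6 + 1) + 2*(6 + 1)²)/(3*(-2 + (6 + 1))) = -119280 + (4 - 1*7³ - 8*7 + 2*7²)/(3*(-2 + 7)) = -119280 + (⅓)*(4 - 1*343 - 56 + 2*49)/5 = -119280 + (⅓)*(⅕)*(4 - 343 - 56 + 98) = -119280 + (⅓)*(⅕)*(-297) = -119280 - 99/5 = -596499/5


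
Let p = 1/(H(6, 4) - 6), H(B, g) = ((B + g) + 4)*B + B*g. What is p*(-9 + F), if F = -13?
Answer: -11/51 ≈ -0.21569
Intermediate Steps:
H(B, g) = B*g + B*(4 + B + g) (H(B, g) = (4 + B + g)*B + B*g = B*(4 + B + g) + B*g = B*g + B*(4 + B + g))
p = 1/102 (p = 1/(6*(4 + 6 + 2*4) - 6) = 1/(6*(4 + 6 + 8) - 6) = 1/(6*18 - 6) = 1/(108 - 6) = 1/102 ≈ 0.0098039)
p*(-9 + F) = (-9 - 13)/102 = (1/102)*(-22) = -11/51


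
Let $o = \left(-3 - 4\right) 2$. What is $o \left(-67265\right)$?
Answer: $941710$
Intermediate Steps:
$o = -14$ ($o = \left(-7\right) 2 = -14$)
$o \left(-67265\right) = \left(-14\right) \left(-67265\right) = 941710$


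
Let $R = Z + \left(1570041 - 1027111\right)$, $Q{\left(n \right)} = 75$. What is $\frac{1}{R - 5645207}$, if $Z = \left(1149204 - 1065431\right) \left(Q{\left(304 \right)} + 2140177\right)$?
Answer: $\frac{1}{179290228519} \approx 5.5775 \cdot 10^{-12}$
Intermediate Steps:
$Z = 179295330796$ ($Z = \left(1149204 - 1065431\right) \left(75 + 2140177\right) = 83773 \cdot 2140252 = 179295330796$)
$R = 179295873726$ ($R = 179295330796 + \left(1570041 - 1027111\right) = 179295330796 + 542930 = 179295873726$)
$\frac{1}{R - 5645207} = \frac{1}{179295873726 - 5645207} = \frac{1}{179290228519}$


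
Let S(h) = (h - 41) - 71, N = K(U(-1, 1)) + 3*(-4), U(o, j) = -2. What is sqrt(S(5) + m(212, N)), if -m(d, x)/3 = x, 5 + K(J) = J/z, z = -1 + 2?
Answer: 5*I*sqrt(2) ≈ 7.0711*I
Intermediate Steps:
z = 1
K(J) = -5 + J (K(J) = -5 + J/1 = -5 + J*1 = -5 + J)
N = -19 (N = (-5 - 2) + 3*(-4) = -7 - 12 = -19)
S(h) = -112 + h (S(h) = (-41 + h) - 71 = -112 + h)
m(d, x) = -3*x
sqrt(S(5) + m(212, N)) = sqrt((-112 + 5) - 3*(-19)) = sqrt(-107 + 57) = sqrt(-50) = 5*I*sqrt(2)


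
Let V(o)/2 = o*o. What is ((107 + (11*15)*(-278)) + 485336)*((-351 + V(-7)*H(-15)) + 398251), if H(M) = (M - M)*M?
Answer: 174906096700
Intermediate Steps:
H(M) = 0 (H(M) = 0*M = 0)
V(o) = 2*o² (V(o) = 2*(o*o) = 2*o²)
((107 + (11*15)*(-278)) + 485336)*((-351 + V(-7)*H(-15)) + 398251) = ((107 + (11*15)*(-278)) + 485336)*((-351 + (2*(-7)²)*0) + 398251) = ((107 + 165*(-278)) + 485336)*((-351 + (2*49)*0) + 398251) = ((107 - 45870) + 485336)*((-351 + 98*0) + 398251) = (-45763 + 485336)*((-351 + 0) + 398251) = 439573*(-351 + 398251) = 439573*397900 = 174906096700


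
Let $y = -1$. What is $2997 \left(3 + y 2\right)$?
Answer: $2997$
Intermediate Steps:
$2997 \left(3 + y 2\right) = 2997 \left(3 - 2\right) = 2997 \cdot 1 = 2997$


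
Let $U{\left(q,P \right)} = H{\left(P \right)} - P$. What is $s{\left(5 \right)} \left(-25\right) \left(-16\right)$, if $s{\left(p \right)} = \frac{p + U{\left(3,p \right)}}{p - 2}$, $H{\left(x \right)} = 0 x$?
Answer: $0$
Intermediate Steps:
$H{\left(x \right)} = 0$
$U{\left(q,P \right)} = - P$ ($U{\left(q,P \right)} = 0 - P = - P$)
$s{\left(p \right)} = 0$ ($s{\left(p \right)} = \frac{p - p}{p - 2} = \frac{0}{-2 + p} = 0$)
$s{\left(5 \right)} \left(-25\right) \left(-16\right) = 0 \left(-25\right) \left(-16\right) = 0 \left(-16\right) = 0$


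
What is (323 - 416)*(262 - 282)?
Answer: 1860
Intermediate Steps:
(323 - 416)*(262 - 282) = -93*(-20) = 1860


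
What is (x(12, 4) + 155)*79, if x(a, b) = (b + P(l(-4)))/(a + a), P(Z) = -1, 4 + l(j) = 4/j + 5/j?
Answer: 98039/8 ≈ 12255.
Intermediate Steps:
l(j) = -4 + 9/j (l(j) = -4 + (4/j + 5/j) = -4 + 9/j)
x(a, b) = (-1 + b)/(2*a) (x(a, b) = (b - 1)/(a + a) = (-1 + b)/((2*a)) = (-1 + b)*(1/(2*a)) = (-1 + b)/(2*a))
(x(12, 4) + 155)*79 = ((½)*(-1 + 4)/12 + 155)*79 = ((½)*(1/12)*3 + 155)*79 = (⅛ + 155)*79 = (1241/8)*79 = 98039/8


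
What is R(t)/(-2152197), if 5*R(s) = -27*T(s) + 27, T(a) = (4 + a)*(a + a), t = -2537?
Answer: 12852441/398555 ≈ 32.248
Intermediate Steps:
T(a) = 2*a*(4 + a) (T(a) = (4 + a)*(2*a) = 2*a*(4 + a))
R(s) = 27/5 - 54*s*(4 + s)/5 (R(s) = (-54*s*(4 + s) + 27)/5 = (27 - 54*s*(4 + s))/5 = 27/5 - 54*s*(4 + s)/5)
R(t)/(-2152197) = (27/5 - 54/5*(-2537)*(4 - 2537))/(-2152197) = (27/5 - 54/5*(-2537)*(-2533))*(-1/2152197) = (27/5 - 347015934/5)*(-1/2152197) = -347015907/5*(-1/2152197) = 12852441/398555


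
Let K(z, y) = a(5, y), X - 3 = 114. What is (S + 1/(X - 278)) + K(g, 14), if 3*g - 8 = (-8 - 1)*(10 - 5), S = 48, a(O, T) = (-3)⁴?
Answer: 20768/161 ≈ 128.99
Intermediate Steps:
X = 117 (X = 3 + 114 = 117)
a(O, T) = 81
g = -37/3 (g = 8/3 + ((-8 - 1)*(10 - 5))/3 = 8/3 + (-9*5)/3 = 8/3 + (⅓)*(-45) = 8/3 - 15 = -37/3 ≈ -12.333)
K(z, y) = 81
(S + 1/(X - 278)) + K(g, 14) = (48 + 1/(117 - 278)) + 81 = (48 + 1/(-161)) + 81 = (48 - 1/161) + 81 = 7727/161 + 81 = 20768/161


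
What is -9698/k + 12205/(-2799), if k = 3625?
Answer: -71387827/10146375 ≈ -7.0358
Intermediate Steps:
-9698/k + 12205/(-2799) = -9698/3625 + 12205/(-2799) = -9698*1/3625 + 12205*(-1/2799) = -9698/3625 - 12205/2799 = -71387827/10146375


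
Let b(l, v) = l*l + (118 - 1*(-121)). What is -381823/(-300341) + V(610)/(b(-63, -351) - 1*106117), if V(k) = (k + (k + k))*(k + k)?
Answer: -631630116493/30607450969 ≈ -20.636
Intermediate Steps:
V(k) = 6*k² (V(k) = (k + 2*k)*(2*k) = (3*k)*(2*k) = 6*k²)
b(l, v) = 239 + l² (b(l, v) = l² + (118 + 121) = l² + 239 = 239 + l²)
-381823/(-300341) + V(610)/(b(-63, -351) - 1*106117) = -381823/(-300341) + (6*610²)/((239 + (-63)²) - 1*106117) = -381823*(-1/300341) + (6*372100)/((239 + 3969) - 106117) = 381823/300341 + 2232600/(4208 - 106117) = 381823/300341 + 2232600/(-101909) = 381823/300341 + 2232600*(-1/101909) = 381823/300341 - 2232600/101909 = -631630116493/30607450969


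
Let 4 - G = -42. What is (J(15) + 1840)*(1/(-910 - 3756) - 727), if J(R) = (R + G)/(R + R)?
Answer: -187455424763/139980 ≈ -1.3392e+6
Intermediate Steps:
G = 46 (G = 4 - 1*(-42) = 4 + 42 = 46)
J(R) = (46 + R)/(2*R) (J(R) = (R + 46)/(R + R) = (46 + R)/((2*R)) = (46 + R)*(1/(2*R)) = (46 + R)/(2*R))
(J(15) + 1840)*(1/(-910 - 3756) - 727) = ((1/2)*(46 + 15)/15 + 1840)*(1/(-910 - 3756) - 727) = ((1/2)*(1/15)*61 + 1840)*(1/(-4666) - 727) = (61/30 + 1840)*(-1/4666 - 727) = (55261/30)*(-3392183/4666) = -187455424763/139980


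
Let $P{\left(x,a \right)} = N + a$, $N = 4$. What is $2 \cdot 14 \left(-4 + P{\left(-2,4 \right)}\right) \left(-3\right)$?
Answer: $-336$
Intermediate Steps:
$P{\left(x,a \right)} = 4 + a$
$2 \cdot 14 \left(-4 + P{\left(-2,4 \right)}\right) \left(-3\right) = 2 \cdot 14 \left(-4 + \left(4 + 4\right)\right) \left(-3\right) = 28 \left(-4 + 8\right) \left(-3\right) = 28 \cdot 4 \left(-3\right) = 28 \left(-12\right) = -336$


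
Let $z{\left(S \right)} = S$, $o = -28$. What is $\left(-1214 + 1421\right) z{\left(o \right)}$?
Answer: $-5796$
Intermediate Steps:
$\left(-1214 + 1421\right) z{\left(o \right)} = \left(-1214 + 1421\right) \left(-28\right) = 207 \left(-28\right) = -5796$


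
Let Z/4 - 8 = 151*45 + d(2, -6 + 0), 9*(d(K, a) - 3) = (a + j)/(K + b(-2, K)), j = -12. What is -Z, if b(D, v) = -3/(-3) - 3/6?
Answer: -136104/5 ≈ -27221.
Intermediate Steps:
b(D, v) = ½ (b(D, v) = -3*(-⅓) - 3*⅙ = 1 - ½ = ½)
d(K, a) = 3 + (-12 + a)/(9*(½ + K)) (d(K, a) = 3 + ((a - 12)/(K + ½))/9 = 3 + ((-12 + a)/(½ + K))/9 = 3 + (-12 + a)/(9*(½ + K)))
Z = 136104/5 (Z = 32 + 4*(151*45 + (3 + 2*(-6 + 0) + 54*2)/(9*(1 + 2*2))) = 32 + 4*(6795 + (3 + 2*(-6) + 108)/(9*(1 + 4))) = 32 + 4*(6795 + (⅑)*(3 - 12 + 108)/5) = 32 + 4*(6795 + (⅑)*(⅕)*99) = 32 + 4*(6795 + 11/5) = 32 + 4*(33986/5) = 32 + 135944/5 = 136104/5 ≈ 27221.)
-Z = -1*136104/5 = -136104/5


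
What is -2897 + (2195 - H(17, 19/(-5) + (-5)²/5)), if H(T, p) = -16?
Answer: -686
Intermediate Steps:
-2897 + (2195 - H(17, 19/(-5) + (-5)²/5)) = -2897 + (2195 - 1*(-16)) = -2897 + (2195 + 16) = -2897 + 2211 = -686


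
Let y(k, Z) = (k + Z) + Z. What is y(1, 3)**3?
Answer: 343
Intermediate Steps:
y(k, Z) = k + 2*Z (y(k, Z) = (Z + k) + Z = k + 2*Z)
y(1, 3)**3 = (1 + 2*3)**3 = (1 + 6)**3 = 7**3 = 343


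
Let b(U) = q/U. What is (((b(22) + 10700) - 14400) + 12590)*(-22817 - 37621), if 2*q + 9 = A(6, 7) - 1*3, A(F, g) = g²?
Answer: -11821582143/22 ≈ -5.3735e+8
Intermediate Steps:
q = 37/2 (q = -9/2 + (7² - 1*3)/2 = -9/2 + (49 - 3)/2 = -9/2 + (½)*46 = -9/2 + 23 = 37/2 ≈ 18.500)
b(U) = 37/(2*U)
(((b(22) + 10700) - 14400) + 12590)*(-22817 - 37621) = ((((37/2)/22 + 10700) - 14400) + 12590)*(-22817 - 37621) = ((((37/2)*(1/22) + 10700) - 14400) + 12590)*(-60438) = (((37/44 + 10700) - 14400) + 12590)*(-60438) = ((470837/44 - 14400) + 12590)*(-60438) = (-162763/44 + 12590)*(-60438) = (391197/44)*(-60438) = -11821582143/22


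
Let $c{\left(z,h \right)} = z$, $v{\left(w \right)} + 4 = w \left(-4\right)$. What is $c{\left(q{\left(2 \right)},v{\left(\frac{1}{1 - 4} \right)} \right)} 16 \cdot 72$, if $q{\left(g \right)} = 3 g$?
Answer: $6912$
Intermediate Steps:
$v{\left(w \right)} = -4 - 4 w$ ($v{\left(w \right)} = -4 + w \left(-4\right) = -4 - 4 w$)
$c{\left(q{\left(2 \right)},v{\left(\frac{1}{1 - 4} \right)} \right)} 16 \cdot 72 = 3 \cdot 2 \cdot 16 \cdot 72 = 6 \cdot 16 \cdot 72 = 96 \cdot 72 = 6912$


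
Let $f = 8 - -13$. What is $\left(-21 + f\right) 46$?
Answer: $0$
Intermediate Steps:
$f = 21$ ($f = 8 + 13 = 21$)
$\left(-21 + f\right) 46 = \left(-21 + 21\right) 46 = 0 \cdot 46 = 0$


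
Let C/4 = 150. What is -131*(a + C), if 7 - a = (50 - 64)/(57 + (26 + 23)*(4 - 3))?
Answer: -4215318/53 ≈ -79534.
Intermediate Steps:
C = 600 (C = 4*150 = 600)
a = 378/53 (a = 7 - (50 - 64)/(57 + (26 + 23)*(4 - 3)) = 7 - (-14)/(57 + 49*1) = 7 - (-14)/(57 + 49) = 7 - (-14)/106 = 7 - 1*(-7/53) = 7 + 7/53 = 378/53 ≈ 7.1321)
-131*(a + C) = -131*(378/53 + 600) = -131*32178/53 = -4215318/53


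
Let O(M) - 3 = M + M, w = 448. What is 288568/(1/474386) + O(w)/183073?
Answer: 25061342483590003/183073 ≈ 1.3689e+11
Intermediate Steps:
O(M) = 3 + 2*M (O(M) = 3 + (M + M) = 3 + 2*M)
288568/(1/474386) + O(w)/183073 = 288568/(1/474386) + (3 + 2*448)/183073 = 288568/(1/474386) + (3 + 896)*(1/183073) = 288568*474386 + 899*(1/183073) = 136892619248 + 899/183073 = 25061342483590003/183073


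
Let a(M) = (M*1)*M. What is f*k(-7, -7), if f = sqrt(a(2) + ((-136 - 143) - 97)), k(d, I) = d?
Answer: -14*I*sqrt(93) ≈ -135.01*I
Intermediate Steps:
a(M) = M**2 (a(M) = M*M = M**2)
f = 2*I*sqrt(93) (f = sqrt(2**2 + ((-136 - 143) - 97)) = sqrt(4 + (-279 - 97)) = sqrt(4 - 376) = sqrt(-372) = 2*I*sqrt(93) ≈ 19.287*I)
f*k(-7, -7) = (2*I*sqrt(93))*(-7) = -14*I*sqrt(93)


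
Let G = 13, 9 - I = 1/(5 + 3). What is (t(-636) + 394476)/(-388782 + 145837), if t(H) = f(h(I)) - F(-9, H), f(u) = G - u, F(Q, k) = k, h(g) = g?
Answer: -3160929/1943560 ≈ -1.6264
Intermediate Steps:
I = 71/8 (I = 9 - 1/(5 + 3) = 9 - 1/8 = 71/8 ≈ 8.8750)
f(u) = 13 - u
t(H) = 33/8 - H (t(H) = (13 - 1*71/8) - H = (13 - 71/8) - H = 33/8 - H)
(t(-636) + 394476)/(-388782 + 145837) = ((33/8 - 1*(-636)) + 394476)/(-388782 + 145837) = ((33/8 + 636) + 394476)/(-242945) = (5121/8 + 394476)*(-1/242945) = (3160929/8)*(-1/242945) = -3160929/1943560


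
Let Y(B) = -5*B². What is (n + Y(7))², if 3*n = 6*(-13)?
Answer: 73441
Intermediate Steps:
n = -26 (n = (6*(-13))/3 = (⅓)*(-78) = -26)
(n + Y(7))² = (-26 - 5*7²)² = (-26 - 5*49)² = (-26 - 245)² = (-271)² = 73441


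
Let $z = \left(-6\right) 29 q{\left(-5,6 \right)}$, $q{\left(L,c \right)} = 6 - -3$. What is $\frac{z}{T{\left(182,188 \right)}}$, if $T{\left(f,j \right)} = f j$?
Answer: $- \frac{783}{17108} \approx -0.045768$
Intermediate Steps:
$q{\left(L,c \right)} = 9$ ($q{\left(L,c \right)} = 6 + 3 = 9$)
$z = -1566$ ($z = \left(-6\right) 29 \cdot 9 = \left(-174\right) 9 = -1566$)
$\frac{z}{T{\left(182,188 \right)}} = - \frac{1566}{182 \cdot 188} = - \frac{1566}{34216} = \left(-1566\right) \frac{1}{34216} = - \frac{783}{17108}$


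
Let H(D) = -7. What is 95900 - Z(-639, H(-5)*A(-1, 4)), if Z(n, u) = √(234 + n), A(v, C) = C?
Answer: 95900 - 9*I*√5 ≈ 95900.0 - 20.125*I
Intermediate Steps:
95900 - Z(-639, H(-5)*A(-1, 4)) = 95900 - √(234 - 639) = 95900 - √(-405) = 95900 - 9*I*√5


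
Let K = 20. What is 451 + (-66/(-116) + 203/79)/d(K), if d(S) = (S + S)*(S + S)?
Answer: 3306385581/7331200 ≈ 451.00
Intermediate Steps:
d(S) = 4*S**2 (d(S) = (2*S)*(2*S) = 4*S**2)
451 + (-66/(-116) + 203/79)/d(K) = 451 + (-66/(-116) + 203/79)/((4*20**2)) = 451 + (-66*(-1/116) + 203*(1/79))/((4*400)) = 451 + (33/58 + 203/79)/1600 = 451 + (14381/4582)*(1/1600) = 451 + 14381/7331200 = 3306385581/7331200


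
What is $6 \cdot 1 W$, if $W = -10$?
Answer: $-60$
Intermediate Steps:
$6 \cdot 1 W = 6 \cdot 1 \left(-10\right) = 6 \left(-10\right) = -60$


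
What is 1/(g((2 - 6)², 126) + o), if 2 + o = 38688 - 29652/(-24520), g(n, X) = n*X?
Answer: 6130/249510673 ≈ 2.4568e-5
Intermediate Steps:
g(n, X) = X*n
o = 237152593/6130 (o = -2 + (38688 - 29652/(-24520)) = -2 + (38688 - 29652*(-1)/24520) = -2 + (38688 - 1*(-7413/6130)) = -2 + (38688 + 7413/6130) = -2 + 237164853/6130 = 237152593/6130 ≈ 38687.)
1/(g((2 - 6)², 126) + o) = 1/(126*(2 - 6)² + 237152593/6130) = 1/(126*(-4)² + 237152593/6130) = 1/(126*16 + 237152593/6130) = 1/(2016 + 237152593/6130) = 1/(249510673/6130) = 6130/249510673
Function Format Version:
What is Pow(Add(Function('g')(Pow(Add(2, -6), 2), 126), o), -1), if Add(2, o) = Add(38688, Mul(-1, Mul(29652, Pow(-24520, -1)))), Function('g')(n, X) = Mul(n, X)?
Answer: Rational(6130, 249510673) ≈ 2.4568e-5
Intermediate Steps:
Function('g')(n, X) = Mul(X, n)
o = Rational(237152593, 6130) (o = Add(-2, Add(38688, Mul(-1, Mul(29652, Pow(-24520, -1))))) = Add(-2, Add(38688, Mul(-1, Mul(29652, Rational(-1, 24520))))) = Add(-2, Add(38688, Mul(-1, Rational(-7413, 6130)))) = Add(-2, Add(38688, Rational(7413, 6130))) = Add(-2, Rational(237164853, 6130)) = Rational(237152593, 6130) ≈ 38687.)
Pow(Add(Function('g')(Pow(Add(2, -6), 2), 126), o), -1) = Pow(Add(Mul(126, Pow(Add(2, -6), 2)), Rational(237152593, 6130)), -1) = Pow(Add(Mul(126, Pow(-4, 2)), Rational(237152593, 6130)), -1) = Pow(Add(Mul(126, 16), Rational(237152593, 6130)), -1) = Pow(Add(2016, Rational(237152593, 6130)), -1) = Pow(Rational(249510673, 6130), -1) = Rational(6130, 249510673)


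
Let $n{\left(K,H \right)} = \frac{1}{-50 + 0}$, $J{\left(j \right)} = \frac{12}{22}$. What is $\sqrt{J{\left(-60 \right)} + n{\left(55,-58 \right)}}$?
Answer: $\frac{17 \sqrt{22}}{110} \approx 0.72488$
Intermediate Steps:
$J{\left(j \right)} = \frac{6}{11}$ ($J{\left(j \right)} = 12 \cdot \frac{1}{22} = \frac{6}{11}$)
$n{\left(K,H \right)} = - \frac{1}{50}$ ($n{\left(K,H \right)} = \frac{1}{-50} = - \frac{1}{50}$)
$\sqrt{J{\left(-60 \right)} + n{\left(55,-58 \right)}} = \sqrt{\frac{6}{11} - \frac{1}{50}} = \sqrt{\frac{289}{550}} = \frac{17 \sqrt{22}}{110}$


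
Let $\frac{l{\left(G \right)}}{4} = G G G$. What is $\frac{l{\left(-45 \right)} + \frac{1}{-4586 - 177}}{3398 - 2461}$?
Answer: $- \frac{1736113501}{4462931} \approx -389.01$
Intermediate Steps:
$l{\left(G \right)} = 4 G^{3}$ ($l{\left(G \right)} = 4 G G G = 4 G^{2} G = 4 G^{3}$)
$\frac{l{\left(-45 \right)} + \frac{1}{-4586 - 177}}{3398 - 2461} = \frac{4 \left(-45\right)^{3} + \frac{1}{-4586 - 177}}{3398 - 2461} = \frac{4 \left(-91125\right) + \frac{1}{-4763}}{937} = \left(-364500 - \frac{1}{4763}\right) \frac{1}{937} = \left(- \frac{1736113501}{4763}\right) \frac{1}{937} = - \frac{1736113501}{4462931}$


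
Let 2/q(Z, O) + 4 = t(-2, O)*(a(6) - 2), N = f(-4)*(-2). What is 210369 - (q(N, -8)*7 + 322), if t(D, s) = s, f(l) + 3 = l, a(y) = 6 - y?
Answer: 1260275/6 ≈ 2.1005e+5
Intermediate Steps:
f(l) = -3 + l
N = 14 (N = (-3 - 4)*(-2) = -7*(-2) = 14)
q(Z, O) = 2/(-4 - 2*O) (q(Z, O) = 2/(-4 + O*((6 - 1*6) - 2)) = 2/(-4 + O*((6 - 6) - 2)) = 2/(-4 + O*(0 - 2)) = 2/(-4 + O*(-2)) = 2/(-4 - 2*O))
210369 - (q(N, -8)*7 + 322) = 210369 - (-1/(2 - 8)*7 + 322) = 210369 - (-1/(-6)*7 + 322) = 210369 - (-1*(-1/6)*7 + 322) = 210369 - ((1/6)*7 + 322) = 210369 - (7/6 + 322) = 210369 - 1*1939/6 = 210369 - 1939/6 = 1260275/6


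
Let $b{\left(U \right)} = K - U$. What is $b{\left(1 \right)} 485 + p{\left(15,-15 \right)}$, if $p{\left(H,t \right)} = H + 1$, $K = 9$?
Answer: $3896$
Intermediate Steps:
$b{\left(U \right)} = 9 - U$
$p{\left(H,t \right)} = 1 + H$
$b{\left(1 \right)} 485 + p{\left(15,-15 \right)} = \left(9 - 1\right) 485 + \left(1 + 15\right) = \left(9 - 1\right) 485 + 16 = 8 \cdot 485 + 16 = 3880 + 16 = 3896$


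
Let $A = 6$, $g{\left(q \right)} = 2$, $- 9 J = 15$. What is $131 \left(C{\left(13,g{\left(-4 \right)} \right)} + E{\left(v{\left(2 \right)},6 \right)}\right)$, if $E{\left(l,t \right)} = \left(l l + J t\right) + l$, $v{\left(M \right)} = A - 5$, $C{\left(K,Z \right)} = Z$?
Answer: $-786$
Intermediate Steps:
$J = - \frac{5}{3}$ ($J = \left(- \frac{1}{9}\right) 15 = - \frac{5}{3} \approx -1.6667$)
$v{\left(M \right)} = 1$ ($v{\left(M \right)} = 6 - 5 = 1$)
$E{\left(l,t \right)} = l + l^{2} - \frac{5 t}{3}$ ($E{\left(l,t \right)} = \left(l l - \frac{5 t}{3}\right) + l = \left(l^{2} - \frac{5 t}{3}\right) + l = l + l^{2} - \frac{5 t}{3}$)
$131 \left(C{\left(13,g{\left(-4 \right)} \right)} + E{\left(v{\left(2 \right)},6 \right)}\right) = 131 \left(2 + \left(1 + 1^{2} - 10\right)\right) = 131 \left(2 + \left(1 + 1 - 10\right)\right) = 131 \left(2 - 8\right) = 131 \left(-6\right) = -786$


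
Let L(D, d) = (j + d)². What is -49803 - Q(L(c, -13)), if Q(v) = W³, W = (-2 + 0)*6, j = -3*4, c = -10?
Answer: -48075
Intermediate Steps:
j = -12
L(D, d) = (-12 + d)²
W = -12 (W = -2*6 = -12)
Q(v) = -1728 (Q(v) = (-12)³ = -1728)
-49803 - Q(L(c, -13)) = -49803 - 1*(-1728) = -49803 + 1728 = -48075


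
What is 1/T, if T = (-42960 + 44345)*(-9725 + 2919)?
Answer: -1/9426310 ≈ -1.0609e-7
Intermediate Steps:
T = -9426310 (T = 1385*(-6806) = -9426310)
1/T = 1/(-9426310) = -1/9426310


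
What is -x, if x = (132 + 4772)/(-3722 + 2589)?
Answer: 4904/1133 ≈ 4.3283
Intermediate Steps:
x = -4904/1133 (x = 4904/(-1133) = 4904*(-1/1133) = -4904/1133 ≈ -4.3283)
-x = -1*(-4904/1133) = 4904/1133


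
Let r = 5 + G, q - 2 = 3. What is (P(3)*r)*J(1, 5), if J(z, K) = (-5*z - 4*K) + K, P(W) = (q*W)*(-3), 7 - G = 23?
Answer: -9900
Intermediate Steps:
q = 5 (q = 2 + 3 = 5)
G = -16 (G = 7 - 1*23 = 7 - 23 = -16)
P(W) = -15*W (P(W) = (5*W)*(-3) = -15*W)
r = -11 (r = 5 - 16 = -11)
J(z, K) = -5*z - 3*K
(P(3)*r)*J(1, 5) = (-15*3*(-11))*(-5*1 - 3*5) = (-45*(-11))*(-5 - 15) = 495*(-20) = -9900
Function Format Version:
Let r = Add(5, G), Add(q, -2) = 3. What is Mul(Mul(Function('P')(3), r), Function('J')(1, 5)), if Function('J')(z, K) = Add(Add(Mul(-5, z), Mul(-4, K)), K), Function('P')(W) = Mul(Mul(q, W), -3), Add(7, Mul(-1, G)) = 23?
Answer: -9900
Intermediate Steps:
q = 5 (q = Add(2, 3) = 5)
G = -16 (G = Add(7, Mul(-1, 23)) = Add(7, -23) = -16)
Function('P')(W) = Mul(-15, W) (Function('P')(W) = Mul(Mul(5, W), -3) = Mul(-15, W))
r = -11 (r = Add(5, -16) = -11)
Function('J')(z, K) = Add(Mul(-5, z), Mul(-3, K))
Mul(Mul(Function('P')(3), r), Function('J')(1, 5)) = Mul(Mul(Mul(-15, 3), -11), Add(Mul(-5, 1), Mul(-3, 5))) = Mul(Mul(-45, -11), Add(-5, -15)) = Mul(495, -20) = -9900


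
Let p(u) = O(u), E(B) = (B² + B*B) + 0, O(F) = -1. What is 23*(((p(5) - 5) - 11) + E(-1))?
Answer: -345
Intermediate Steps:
E(B) = 2*B² (E(B) = (B² + B²) + 0 = 2*B² + 0 = 2*B²)
p(u) = -1
23*(((p(5) - 5) - 11) + E(-1)) = 23*(((-1 - 5) - 11) + 2*(-1)²) = 23*((-6 - 11) + 2*1) = 23*(-17 + 2) = 23*(-15) = -345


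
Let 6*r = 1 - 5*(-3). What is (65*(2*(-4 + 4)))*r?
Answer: 0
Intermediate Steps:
r = 8/3 (r = (1 - 5*(-3))/6 = (1 + 15)/6 = (⅙)*16 = 8/3 ≈ 2.6667)
(65*(2*(-4 + 4)))*r = (65*(2*(-4 + 4)))*(8/3) = (65*(2*0))*(8/3) = (65*0)*(8/3) = 0*(8/3) = 0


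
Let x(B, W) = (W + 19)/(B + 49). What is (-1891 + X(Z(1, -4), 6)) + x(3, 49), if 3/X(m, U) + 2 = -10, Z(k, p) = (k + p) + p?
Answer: -98277/52 ≈ -1889.9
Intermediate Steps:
Z(k, p) = k + 2*p
X(m, U) = -1/4 (X(m, U) = 3/(-2 - 10) = 3/(-12) = 3*(-1/12) = -1/4)
x(B, W) = (19 + W)/(49 + B)
(-1891 + X(Z(1, -4), 6)) + x(3, 49) = (-1891 - 1/4) + (19 + 49)/(49 + 3) = -7565/4 + 68/52 = -7565/4 + (1/52)*68 = -7565/4 + 17/13 = -98277/52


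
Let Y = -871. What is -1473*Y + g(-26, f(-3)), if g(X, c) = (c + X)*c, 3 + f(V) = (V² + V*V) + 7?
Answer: 1282895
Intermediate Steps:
f(V) = 4 + 2*V² (f(V) = -3 + ((V² + V*V) + 7) = -3 + ((V² + V²) + 7) = -3 + (2*V² + 7) = -3 + (7 + 2*V²) = 4 + 2*V²)
g(X, c) = c*(X + c) (g(X, c) = (X + c)*c = c*(X + c))
-1473*Y + g(-26, f(-3)) = -1473*(-871) + (4 + 2*(-3)²)*(-26 + (4 + 2*(-3)²)) = 1282983 + (4 + 2*9)*(-26 + (4 + 2*9)) = 1282983 + (4 + 18)*(-26 + (4 + 18)) = 1282983 + 22*(-26 + 22) = 1282983 + 22*(-4) = 1282983 - 88 = 1282895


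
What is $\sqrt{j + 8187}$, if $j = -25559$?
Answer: $2 i \sqrt{4343} \approx 131.8 i$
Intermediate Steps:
$\sqrt{j + 8187} = \sqrt{-25559 + 8187} = \sqrt{-17372} = 2 i \sqrt{4343}$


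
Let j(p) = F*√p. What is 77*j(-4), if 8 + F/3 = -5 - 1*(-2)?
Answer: -5082*I ≈ -5082.0*I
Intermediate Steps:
F = -33 (F = -24 + 3*(-5 - 1*(-2)) = -24 + 3*(-5 + 2) = -24 + 3*(-3) = -24 - 9 = -33)
j(p) = -33*√p
77*j(-4) = 77*(-66*I) = -5082*I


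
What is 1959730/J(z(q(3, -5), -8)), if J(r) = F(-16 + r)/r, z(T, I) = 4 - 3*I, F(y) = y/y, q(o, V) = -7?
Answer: 54872440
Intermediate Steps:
F(y) = 1
J(r) = 1/r
1959730/J(z(q(3, -5), -8)) = 1959730/(1/(4 - 3*(-8))) = 1959730/(1/(4 + 24)) = 1959730/(1/28) = 1959730*28 = 54872440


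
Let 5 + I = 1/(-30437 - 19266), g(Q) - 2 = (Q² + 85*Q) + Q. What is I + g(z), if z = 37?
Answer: 226049243/49703 ≈ 4548.0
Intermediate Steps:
g(Q) = 2 + Q² + 86*Q (g(Q) = 2 + ((Q² + 85*Q) + Q) = 2 + (Q² + 86*Q) = 2 + Q² + 86*Q)
I = -248516/49703 (I = -5 + 1/(-30437 - 19266) = -5 + 1/(-49703) = -5 - 1/49703 = -248516/49703 ≈ -5.0000)
I + g(z) = -248516/49703 + (2 + 37² + 86*37) = -248516/49703 + (2 + 1369 + 3182) = -248516/49703 + 4553 = 226049243/49703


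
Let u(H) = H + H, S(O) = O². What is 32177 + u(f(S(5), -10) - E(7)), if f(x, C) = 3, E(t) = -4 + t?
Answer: 32177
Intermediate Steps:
u(H) = 2*H
32177 + u(f(S(5), -10) - E(7)) = 32177 + 2*(3 - (-4 + 7)) = 32177 + 2*(3 - 1*3) = 32177 + 2*(3 - 3) = 32177 + 2*0 = 32177 + 0 = 32177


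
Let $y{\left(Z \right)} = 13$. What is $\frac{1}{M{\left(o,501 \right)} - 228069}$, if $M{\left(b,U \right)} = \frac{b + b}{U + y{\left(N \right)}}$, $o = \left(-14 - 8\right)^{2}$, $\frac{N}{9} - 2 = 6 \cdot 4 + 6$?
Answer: $- \frac{257}{58613249} \approx -4.3847 \cdot 10^{-6}$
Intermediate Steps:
$N = 288$ ($N = 18 + 9 \left(6 \cdot 4 + 6\right) = 18 + 9 \left(24 + 6\right) = 18 + 9 \cdot 30 = 18 + 270 = 288$)
$o = 484$ ($o = \left(-22\right)^{2} = 484$)
$M{\left(b,U \right)} = \frac{2 b}{13 + U}$ ($M{\left(b,U \right)} = \frac{b + b}{U + 13} = \frac{2 b}{13 + U}$)
$\frac{1}{M{\left(o,501 \right)} - 228069} = \frac{1}{2 \cdot 484 \frac{1}{13 + 501} - 228069} = \frac{1}{2 \cdot 484 \cdot \frac{1}{514} - 228069} = \frac{1}{\frac{484}{257} - 228069} = \frac{1}{- \frac{58613249}{257}} = - \frac{257}{58613249}$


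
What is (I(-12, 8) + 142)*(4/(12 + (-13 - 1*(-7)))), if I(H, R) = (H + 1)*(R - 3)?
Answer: 58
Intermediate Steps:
I(H, R) = (1 + H)*(-3 + R)
(I(-12, 8) + 142)*(4/(12 + (-13 - 1*(-7)))) = ((-3 + 8 - 3*(-12) - 12*8) + 142)*(4/(12 + (-13 - 1*(-7)))) = ((-3 + 8 + 36 - 96) + 142)*(4/(12 + (-13 + 7))) = (-55 + 142)*(4/(12 - 6)) = 87*(4/6) = 87*((⅙)*4) = 87*(⅔) = 58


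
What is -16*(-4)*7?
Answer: 448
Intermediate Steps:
-16*(-4)*7 = 64*7 = 448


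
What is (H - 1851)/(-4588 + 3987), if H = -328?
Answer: 2179/601 ≈ 3.6256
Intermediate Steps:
(H - 1851)/(-4588 + 3987) = (-328 - 1851)/(-4588 + 3987) = -2179/(-601) = -2179*(-1/601) = 2179/601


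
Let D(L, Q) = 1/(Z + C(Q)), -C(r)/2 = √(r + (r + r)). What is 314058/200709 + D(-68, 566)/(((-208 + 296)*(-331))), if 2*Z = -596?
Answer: 4311701788255/2755533325776 - √1698/1194422768 ≈ 1.5647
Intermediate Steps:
Z = -298 (Z = (½)*(-596) = -298)
C(r) = -2*√3*√r (C(r) = -2*√(r + (r + r)) = -2*√(r + 2*r) = -2*√3*√r)
D(L, Q) = 1/(-298 - 2*√3*√Q)
314058/200709 + D(-68, 566)/(((-208 + 296)*(-331))) = 314058/200709 + (-1/(298 + 2*√3*√566))/(((-208 + 296)*(-331))) = 314058*(1/200709) + (-1/(298 + 2*√1698))/((88*(-331))) = 104686/66903 - 1/(298 + 2*√1698)/(-29128) = 104686/66903 - 1/(298 + 2*√1698)*(-1/29128) = 104686/66903 + 1/(29128*(298 + 2*√1698))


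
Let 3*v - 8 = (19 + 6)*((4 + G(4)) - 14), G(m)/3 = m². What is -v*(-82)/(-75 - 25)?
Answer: -19639/75 ≈ -261.85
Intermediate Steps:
G(m) = 3*m²
v = 958/3 (v = 8/3 + ((19 + 6)*((4 + 3*4²) - 14))/3 = 8/3 + (25*((4 + 3*16) - 14))/3 = 8/3 + (25*((4 + 48) - 14))/3 = 8/3 + (25*(52 - 14))/3 = 8/3 + (25*38)/3 = 8/3 + (⅓)*950 = 8/3 + 950/3 = 958/3 ≈ 319.33)
-v*(-82)/(-75 - 25) = -(958/3)*(-82)/(-75 - 25) = -(-78556)/(3*(-100)) = -(-78556)*(-1)/(3*100) = -1*19639/75 = -19639/75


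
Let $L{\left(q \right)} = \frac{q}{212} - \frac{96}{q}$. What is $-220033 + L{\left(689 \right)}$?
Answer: $- \frac{606402375}{2756} \approx -2.2003 \cdot 10^{5}$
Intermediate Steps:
$L{\left(q \right)} = - \frac{96}{q} + \frac{q}{212}$ ($L{\left(q \right)} = q \frac{1}{212} - \frac{96}{q} = \frac{q}{212} - \frac{96}{q} = - \frac{96}{q} + \frac{q}{212}$)
$-220033 + L{\left(689 \right)} = -220033 + \left(- \frac{96}{689} + \frac{1}{212} \cdot 689\right) = -220033 + \left(\left(-96\right) \frac{1}{689} + \frac{13}{4}\right) = -220033 + \left(- \frac{96}{689} + \frac{13}{4}\right) = -220033 + \frac{8573}{2756} = - \frac{606402375}{2756}$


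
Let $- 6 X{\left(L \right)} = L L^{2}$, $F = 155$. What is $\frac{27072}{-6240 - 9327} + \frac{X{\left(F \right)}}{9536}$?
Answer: $- \frac{19839504559}{296893824} \approx -66.824$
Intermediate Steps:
$X{\left(L \right)} = - \frac{L^{3}}{6}$ ($X{\left(L \right)} = - \frac{L L^{2}}{6} = - \frac{L^{3}}{6}$)
$\frac{27072}{-6240 - 9327} + \frac{X{\left(F \right)}}{9536} = \frac{27072}{-6240 - 9327} + \frac{\left(- \frac{1}{6}\right) 155^{3}}{9536} = \frac{27072}{-15567} + \left(- \frac{1}{6}\right) 3723875 \cdot \frac{1}{9536} = 27072 \left(- \frac{1}{15567}\right) - \frac{3723875}{57216} = - \frac{9024}{5189} - \frac{3723875}{57216} = - \frac{19839504559}{296893824}$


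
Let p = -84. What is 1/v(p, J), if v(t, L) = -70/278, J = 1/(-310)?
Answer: -139/35 ≈ -3.9714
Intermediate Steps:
J = -1/310 ≈ -0.0032258
v(t, L) = -35/139 (v(t, L) = -70*1/278 = -35/139)
1/v(p, J) = 1/(-35/139) = -139/35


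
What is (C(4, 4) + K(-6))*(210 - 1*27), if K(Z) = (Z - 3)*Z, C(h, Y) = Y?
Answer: 10614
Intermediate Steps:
K(Z) = Z*(-3 + Z) (K(Z) = (-3 + Z)*Z = Z*(-3 + Z))
(C(4, 4) + K(-6))*(210 - 1*27) = (4 - 6*(-3 - 6))*(210 - 1*27) = (4 - 6*(-9))*(210 - 27) = (4 + 54)*183 = 58*183 = 10614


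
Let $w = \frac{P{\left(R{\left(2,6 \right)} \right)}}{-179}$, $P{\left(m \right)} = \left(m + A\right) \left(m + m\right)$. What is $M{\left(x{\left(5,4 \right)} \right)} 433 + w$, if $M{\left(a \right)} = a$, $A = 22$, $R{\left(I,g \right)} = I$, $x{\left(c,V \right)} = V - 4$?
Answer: $- \frac{96}{179} \approx -0.53631$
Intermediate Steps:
$x{\left(c,V \right)} = -4 + V$
$P{\left(m \right)} = 2 m \left(22 + m\right)$ ($P{\left(m \right)} = \left(m + 22\right) \left(m + m\right) = \left(22 + m\right) 2 m = 2 m \left(22 + m\right)$)
$w = - \frac{96}{179}$ ($w = \frac{2 \cdot 2 \left(22 + 2\right)}{-179} = 2 \cdot 2 \cdot 24 \left(- \frac{1}{179}\right) = 96 \left(- \frac{1}{179}\right) = - \frac{96}{179} \approx -0.53631$)
$M{\left(x{\left(5,4 \right)} \right)} 433 + w = \left(-4 + 4\right) 433 - \frac{96}{179} = 0 \cdot 433 - \frac{96}{179} = 0 - \frac{96}{179} = - \frac{96}{179}$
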